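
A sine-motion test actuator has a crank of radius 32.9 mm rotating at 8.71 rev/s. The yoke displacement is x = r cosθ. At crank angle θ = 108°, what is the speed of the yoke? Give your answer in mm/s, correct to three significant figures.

1710

ω = 54.73 rad/s (from 8.71 rev/s).
x = r cosθ ⇒ ẋ = −rω sinθ.
|v| = rω|sinθ| = 0.0329·54.73·|sin 108°| = 1.7124 m/s = 1712.4 mm/s.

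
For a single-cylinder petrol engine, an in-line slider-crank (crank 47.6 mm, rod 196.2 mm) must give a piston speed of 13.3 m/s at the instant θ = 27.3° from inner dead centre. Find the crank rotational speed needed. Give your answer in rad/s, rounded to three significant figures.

501

For an in-line slider-crank, |v_piston| = rω|sinθ|·[1 + r cosθ/√(L² − r² sin²θ)].
With r = 0.0476 m, L = 0.1962 m, θ = 27.3°: the bracketed kinematic factor |dx/dθ| = 0.026568 m.
ω = v/|dx/dθ| = 13.3/0.026568 = 500.61 rad/s.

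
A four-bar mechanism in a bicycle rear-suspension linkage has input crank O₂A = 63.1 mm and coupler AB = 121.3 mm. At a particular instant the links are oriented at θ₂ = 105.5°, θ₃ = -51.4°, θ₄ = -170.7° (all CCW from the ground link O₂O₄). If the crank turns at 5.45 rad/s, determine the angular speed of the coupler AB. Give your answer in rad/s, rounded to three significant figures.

ω₂ = 5.45 rad/s
Differentiating the loop-closure r₂e^{iθ₂}+r₃e^{iθ₃}=r₁+r₄e^{iθ₄} gives r₂ω₂e^{iθ₂}+r₃ω₃e^{iθ₃}=r₄ω₄e^{iθ₄}.
Eliminating the other unknown: ω₃ = r₂ω₂ sin(θ₄−θ₂) / [r₃ sin(θ₃−θ₄)].
Numerator sine = +0.99415; denominator sine = +0.87207.
Result = 0.0631·5.45·(+0.99415) / (0.1213·(+0.87207)) = +3.232 rad/s; magnitude 3.232 rad/s.

3.23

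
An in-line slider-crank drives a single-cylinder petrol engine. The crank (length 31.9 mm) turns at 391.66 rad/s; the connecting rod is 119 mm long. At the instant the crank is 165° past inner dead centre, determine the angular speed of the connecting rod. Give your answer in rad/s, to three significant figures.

102

ω = 391.7 rad/s
The rod makes angle φ with the slider axis where L sinφ = r sinθ; differentiating, L cosφ·φ̇ = r ω cosθ.
L cosφ = √(L² − r² sin²θ) = 0.11871 m.
|ω_rod| = r ω |cosθ| / √(L² − r² sin²θ) = 0.0319·391.7·0.96593/0.11871 = 101.66 rad/s.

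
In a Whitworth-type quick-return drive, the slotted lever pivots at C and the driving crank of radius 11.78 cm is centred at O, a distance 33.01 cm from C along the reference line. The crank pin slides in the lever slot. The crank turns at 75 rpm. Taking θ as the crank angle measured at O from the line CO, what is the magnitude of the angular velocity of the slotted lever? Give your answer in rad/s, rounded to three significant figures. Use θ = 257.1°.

0.387

ω = 7.854 rad/s (from 75 rpm).
Crank pin A relative to C: A = (d + r cosθ, r sinθ); lever angle φ = atan2(r sinθ, d + r cosθ).
Differentiating tanφ: φ̇ = rω(d cosθ + r)/(d² + r² + 2dr cosθ).
d² + r² + 2dr cosθ = |CA|² = 0.10548 m²;  d cosθ + r = +0.044105 m.
|ω_lever| = |0.1178·7.854·+0.044105| / 0.10548 = 0.38686 rad/s.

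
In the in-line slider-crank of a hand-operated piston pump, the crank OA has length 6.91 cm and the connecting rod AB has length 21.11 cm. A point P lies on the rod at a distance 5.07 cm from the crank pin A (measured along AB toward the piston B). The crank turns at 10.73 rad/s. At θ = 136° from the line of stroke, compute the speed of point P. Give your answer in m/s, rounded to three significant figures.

0.632

ω = 10.73 rad/s.  Crank-pin speed |V_A| = rω = 0.74144 m/s, perpendicular to OA.
Rod angle: sinφ = −(r/L) sinθ ⇒ φ = -13.143°; ω_rod = −rω cosθ/√(L²−r²sin²θ) = +2.5945 rad/s.
V_P = V_A + ω_rod × AP, with AP = 0.0507 m along the rod.
Components: V_Px = −rω sinθ − a·ω_rod·sinφ = -0.48514 m/s;  V_Py = rω cosθ + a·ω_rod·cosφ = -0.40525 m/s.
|V_P| = √(V_Px² + V_Py²) = 0.63213 m/s.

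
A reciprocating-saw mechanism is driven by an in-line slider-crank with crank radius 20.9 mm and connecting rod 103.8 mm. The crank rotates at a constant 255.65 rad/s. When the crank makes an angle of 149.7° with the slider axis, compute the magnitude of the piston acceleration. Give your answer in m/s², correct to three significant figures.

ω = 255.7 rad/s
x(θ) = r cosθ + √(L² − r² sin²θ); with ω constant, a = ω²·d²x/dθ².
d²x/dθ² = −r cosθ − r²(cos2θ)/√u − r⁴ sin²2θ/(4u^{3/2}),  u = L² − r² sin²θ = 0.0106633 m².
Substituting r = 0.0209 m, L = 0.1038 m, θ = 149.7°: d²x/dθ² = +0.015936 m.
a = ω²·d²x/dθ² = (255.7)²·(+0.015936) = +1041.5 m/s²;  |a| = 1041.5 m/s².

1040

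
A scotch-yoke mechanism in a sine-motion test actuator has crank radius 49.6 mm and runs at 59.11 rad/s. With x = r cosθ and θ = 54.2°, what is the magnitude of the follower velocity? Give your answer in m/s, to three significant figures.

2.38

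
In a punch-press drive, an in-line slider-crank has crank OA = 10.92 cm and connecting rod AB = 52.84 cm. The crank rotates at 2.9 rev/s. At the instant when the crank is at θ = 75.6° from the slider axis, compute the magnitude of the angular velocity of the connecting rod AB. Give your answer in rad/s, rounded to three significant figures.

0.956

ω = 18.22 rad/s (converted from 2.9 rev/s).
The rod makes angle φ with the slider axis where L sinφ = r sinθ; differentiating, L cosφ·φ̇ = r ω cosθ.
L cosφ = √(L² − r² sin²θ) = 0.51771 m.
|ω_rod| = r ω |cosθ| / √(L² − r² sin²θ) = 0.1092·18.22·0.24869/0.51771 = 0.95582 rad/s.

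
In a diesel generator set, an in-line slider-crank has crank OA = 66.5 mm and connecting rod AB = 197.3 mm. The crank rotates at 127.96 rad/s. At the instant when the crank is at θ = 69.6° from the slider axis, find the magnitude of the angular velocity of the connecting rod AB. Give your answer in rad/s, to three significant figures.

15.8

ω = 128 rad/s
The rod makes angle φ with the slider axis where L sinφ = r sinθ; differentiating, L cosφ·φ̇ = r ω cosθ.
L cosφ = √(L² − r² sin²θ) = 0.1872 m.
|ω_rod| = r ω |cosθ| / √(L² − r² sin²θ) = 0.0665·128·0.34857/0.1872 = 15.845 rad/s.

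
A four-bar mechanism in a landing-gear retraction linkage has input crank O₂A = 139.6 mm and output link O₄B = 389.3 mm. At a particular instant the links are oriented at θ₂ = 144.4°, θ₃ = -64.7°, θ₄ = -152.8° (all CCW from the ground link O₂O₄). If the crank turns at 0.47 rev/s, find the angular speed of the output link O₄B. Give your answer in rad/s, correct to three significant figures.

0.515

ω₂ = 2.953 rad/s (from 0.47 rev/s).
Differentiating the loop-closure r₂e^{iθ₂}+r₃e^{iθ₃}=r₁+r₄e^{iθ₄} gives r₂ω₂e^{iθ₂}+r₃ω₃e^{iθ₃}=r₄ω₄e^{iθ₄}.
Eliminating the other unknown: ω₄ = r₂ω₂ sin(θ₂−θ₃) / [r₄ sin(θ₄−θ₃)].
Numerator sine = -0.48634; denominator sine = -0.99945.
Result = 0.1396·2.953·(-0.48634) / (0.3893·(-0.99945)) = +0.51529 rad/s; magnitude 0.51529 rad/s.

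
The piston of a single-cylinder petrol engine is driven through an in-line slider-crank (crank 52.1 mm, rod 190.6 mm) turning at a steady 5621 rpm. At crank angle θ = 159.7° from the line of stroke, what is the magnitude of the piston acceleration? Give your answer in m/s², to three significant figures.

ω = 2π·5621/60 = 588.6 rad/s
x(θ) = r cosθ + √(L² − r² sin²θ); with ω constant, a = ω²·d²x/dθ².
d²x/dθ² = −r cosθ − r²(cos2θ)/√u − r⁴ sin²2θ/(4u^{3/2}),  u = L² − r² sin²θ = 0.0360016 m².
Substituting r = 0.0521 m, L = 0.1906 m, θ = 159.7°: d²x/dθ² = +0.037888 m.
a = ω²·d²x/dθ² = (588.6)²·(+0.037888) = +13128 m/s²;  |a| = 13128 m/s².

13100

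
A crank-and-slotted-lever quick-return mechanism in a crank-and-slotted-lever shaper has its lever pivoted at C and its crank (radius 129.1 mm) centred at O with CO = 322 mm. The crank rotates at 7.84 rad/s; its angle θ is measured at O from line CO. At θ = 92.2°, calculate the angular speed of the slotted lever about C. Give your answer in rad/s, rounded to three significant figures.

1.01

ω = 7.84 rad/s
Crank pin A relative to C: A = (d + r cosθ, r sinθ); lever angle φ = atan2(r sinθ, d + r cosθ).
Differentiating tanφ: φ̇ = rω(d cosθ + r)/(d² + r² + 2dr cosθ).
d² + r² + 2dr cosθ = |CA|² = 0.117159 m²;  d cosθ + r = +0.11674 m.
|ω_lever| = |0.1291·7.84·+0.11674| / 0.117159 = 1.0085 rad/s.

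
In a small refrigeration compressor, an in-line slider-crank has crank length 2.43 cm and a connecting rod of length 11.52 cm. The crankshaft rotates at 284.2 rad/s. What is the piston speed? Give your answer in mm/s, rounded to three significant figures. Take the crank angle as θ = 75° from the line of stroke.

ω = 284.2 rad/s
For an in-line slider-crank, x = r cosθ + √(L² − r² sin²θ), so v = −rω sinθ·[1 + r cosθ/√(L² − r² sin²θ)].
With r = 0.0243 m, L = 0.1152 m, θ = 75°: √(L² − r² sin²θ) = 0.11278 m.
v = −0.0243·284.2·0.96593·[1 + 0.0243·0.25882/0.11278] = -7.0427 m/s.
|v| = 7.0427 m/s = 7042.7 mm/s.

7040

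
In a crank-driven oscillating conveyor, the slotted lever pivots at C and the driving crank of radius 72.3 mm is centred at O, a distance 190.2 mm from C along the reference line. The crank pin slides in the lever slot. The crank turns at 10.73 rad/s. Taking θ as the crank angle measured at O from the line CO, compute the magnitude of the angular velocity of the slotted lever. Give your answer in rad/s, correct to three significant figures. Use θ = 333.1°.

2.85

ω = 10.73 rad/s
Crank pin A relative to C: A = (d + r cosθ, r sinθ); lever angle φ = atan2(r sinθ, d + r cosθ).
Differentiating tanφ: φ̇ = rω(d cosθ + r)/(d² + r² + 2dr cosθ).
d² + r² + 2dr cosθ = |CA|² = 0.0659304 m²;  d cosθ + r = +0.24192 m.
|ω_lever| = |0.0723·10.73·+0.24192| / 0.0659304 = 2.8466 rad/s.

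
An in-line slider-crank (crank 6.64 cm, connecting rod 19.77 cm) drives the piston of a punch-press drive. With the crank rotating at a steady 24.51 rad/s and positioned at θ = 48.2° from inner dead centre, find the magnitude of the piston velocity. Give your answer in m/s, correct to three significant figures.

ω = 24.51 rad/s
For an in-line slider-crank, x = r cosθ + √(L² − r² sin²θ), so v = −rω sinθ·[1 + r cosθ/√(L² − r² sin²θ)].
With r = 0.0664 m, L = 0.1977 m, θ = 48.2°: √(L² − r² sin²θ) = 0.1914 m.
v = −0.0664·24.51·0.74548·[1 + 0.0664·0.66653/0.1914] = -1.4938 m/s.
|v| = 1.4938 m/s.

1.49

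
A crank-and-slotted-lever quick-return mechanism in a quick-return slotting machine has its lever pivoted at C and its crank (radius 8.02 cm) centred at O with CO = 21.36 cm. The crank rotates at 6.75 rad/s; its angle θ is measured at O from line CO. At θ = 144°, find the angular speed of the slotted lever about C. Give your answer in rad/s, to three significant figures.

ω = 6.75 rad/s
Crank pin A relative to C: A = (d + r cosθ, r sinθ); lever angle φ = atan2(r sinθ, d + r cosθ).
Differentiating tanφ: φ̇ = rω(d cosθ + r)/(d² + r² + 2dr cosθ).
d² + r² + 2dr cosθ = |CA|² = 0.0243389 m²;  d cosθ + r = -0.092606 m.
|ω_lever| = |0.0802·6.75·-0.092606| / 0.0243389 = 2.0598 rad/s.

2.06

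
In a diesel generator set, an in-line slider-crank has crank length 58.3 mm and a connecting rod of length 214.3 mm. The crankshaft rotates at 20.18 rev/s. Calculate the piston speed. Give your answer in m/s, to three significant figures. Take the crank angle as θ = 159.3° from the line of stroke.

1.94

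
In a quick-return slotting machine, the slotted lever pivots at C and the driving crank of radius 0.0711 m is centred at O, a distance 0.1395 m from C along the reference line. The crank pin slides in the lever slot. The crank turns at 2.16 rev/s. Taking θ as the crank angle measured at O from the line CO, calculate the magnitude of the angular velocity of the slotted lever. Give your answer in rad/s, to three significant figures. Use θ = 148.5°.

6.07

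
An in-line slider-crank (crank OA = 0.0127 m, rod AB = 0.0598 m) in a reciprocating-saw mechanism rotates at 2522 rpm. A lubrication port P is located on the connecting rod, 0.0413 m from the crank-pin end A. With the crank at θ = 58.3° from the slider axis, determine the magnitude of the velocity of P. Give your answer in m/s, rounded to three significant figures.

ω = 264.1 rad/s.  Crank-pin speed |V_A| = rω = 3.3541 m/s, perpendicular to OA.
Rod angle: sinφ = −(r/L) sinθ ⇒ φ = -10.410°; ω_rod = −rω cosθ/√(L²−r²sin²θ) = -29.966 rad/s.
V_P = V_A + ω_rod × AP, with AP = 0.0413 m along the rod.
Components: V_Px = −rω sinθ − a·ω_rod·sinφ = -3.0773 m/s;  V_Py = rω cosθ + a·ω_rod·cosφ = +0.54525 m/s.
|V_P| = √(V_Px² + V_Py²) = 3.1253 m/s.

3.13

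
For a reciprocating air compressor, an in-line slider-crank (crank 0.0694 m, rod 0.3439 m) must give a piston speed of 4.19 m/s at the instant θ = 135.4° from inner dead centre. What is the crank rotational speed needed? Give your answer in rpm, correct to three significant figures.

For an in-line slider-crank, |v_piston| = rω|sinθ|·[1 + r cosθ/√(L² − r² sin²θ)].
With r = 0.0694 m, L = 0.3439 m, θ = 135.4°: the bracketed kinematic factor |dx/dθ| = 0.041656 m.
ω = v/|dx/dθ| = 4.19/0.041656 = 100.59 rad/s.
N = 60ω/(2π) = 960.52 rpm.

961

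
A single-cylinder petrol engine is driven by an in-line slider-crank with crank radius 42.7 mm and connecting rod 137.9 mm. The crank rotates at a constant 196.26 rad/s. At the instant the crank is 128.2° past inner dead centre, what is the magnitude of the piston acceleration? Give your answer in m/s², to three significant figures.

ω = 196.3 rad/s
x(θ) = r cosθ + √(L² − r² sin²θ); with ω constant, a = ω²·d²x/dθ².
d²x/dθ² = −r cosθ − r²(cos2θ)/√u − r⁴ sin²2θ/(4u^{3/2}),  u = L² − r² sin²θ = 0.0178904 m².
Substituting r = 0.0427 m, L = 0.1379 m, θ = 128.2°: d²x/dθ² = +0.029283 m.
a = ω²·d²x/dθ² = (196.3)²·(+0.029283) = +1127.9 m/s²;  |a| = 1127.9 m/s².

1130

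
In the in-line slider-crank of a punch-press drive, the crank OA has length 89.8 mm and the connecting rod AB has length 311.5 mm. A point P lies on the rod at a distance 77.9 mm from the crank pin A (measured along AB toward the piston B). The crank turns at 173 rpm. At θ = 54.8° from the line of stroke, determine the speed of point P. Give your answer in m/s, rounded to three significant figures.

ω = 18.12 rad/s.  Crank-pin speed |V_A| = rω = 1.6269 m/s, perpendicular to OA.
Rod angle: sinφ = −(r/L) sinθ ⇒ φ = -13.625°; ω_rod = −rω cosθ/√(L²−r²sin²θ) = -3.0977 rad/s.
V_P = V_A + ω_rod × AP, with AP = 0.0779 m along the rod.
Components: V_Px = −rω sinθ − a·ω_rod·sinφ = -1.3862 m/s;  V_Py = rω cosθ + a·ω_rod·cosφ = +0.70326 m/s.
|V_P| = √(V_Px² + V_Py²) = 1.5544 m/s.

1.55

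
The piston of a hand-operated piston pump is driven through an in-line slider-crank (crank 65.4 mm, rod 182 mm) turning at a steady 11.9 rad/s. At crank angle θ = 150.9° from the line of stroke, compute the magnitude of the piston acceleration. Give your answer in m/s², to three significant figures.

ω = 11.9 rad/s
x(θ) = r cosθ + √(L² − r² sin²θ); with ω constant, a = ω²·d²x/dθ².
d²x/dθ² = −r cosθ − r²(cos2θ)/√u − r⁴ sin²2θ/(4u^{3/2}),  u = L² − r² sin²θ = 0.0321124 m².
Substituting r = 0.0654 m, L = 0.182 m, θ = 150.9°: d²x/dθ² = +0.043993 m.
a = ω²·d²x/dθ² = (11.9)²·(+0.043993) = +6.2299 m/s²;  |a| = 6.2299 m/s².

6.23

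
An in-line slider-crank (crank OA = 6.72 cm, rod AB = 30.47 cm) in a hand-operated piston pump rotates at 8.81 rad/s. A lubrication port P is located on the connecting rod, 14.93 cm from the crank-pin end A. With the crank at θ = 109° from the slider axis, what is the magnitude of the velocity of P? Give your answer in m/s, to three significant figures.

ω = 8.81 rad/s.  Crank-pin speed |V_A| = rω = 0.59203 m/s, perpendicular to OA.
Rod angle: sinφ = −(r/L) sinθ ⇒ φ = -12.036°; ω_rod = −rω cosθ/√(L²−r²sin²θ) = +0.6468 rad/s.
V_P = V_A + ω_rod × AP, with AP = 0.1493 m along the rod.
Components: V_Px = −rω sinθ − a·ω_rod·sinφ = -0.53964 m/s;  V_Py = rω cosθ + a·ω_rod·cosφ = -0.098303 m/s.
|V_P| = √(V_Px² + V_Py²) = 0.54852 m/s.

0.549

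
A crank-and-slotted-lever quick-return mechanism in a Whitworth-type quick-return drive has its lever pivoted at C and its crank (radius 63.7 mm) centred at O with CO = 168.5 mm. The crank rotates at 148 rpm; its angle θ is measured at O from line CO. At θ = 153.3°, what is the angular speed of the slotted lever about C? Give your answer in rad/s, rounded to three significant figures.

ω = 15.5 rad/s (from 148 rpm).
Crank pin A relative to C: A = (d + r cosθ, r sinθ); lever angle φ = atan2(r sinθ, d + r cosθ).
Differentiating tanφ: φ̇ = rω(d cosθ + r)/(d² + r² + 2dr cosθ).
d² + r² + 2dr cosθ = |CA|² = 0.013272 m²;  d cosθ + r = -0.086833 m.
|ω_lever| = |0.0637·15.5·-0.086833| / 0.013272 = 6.4592 rad/s.

6.46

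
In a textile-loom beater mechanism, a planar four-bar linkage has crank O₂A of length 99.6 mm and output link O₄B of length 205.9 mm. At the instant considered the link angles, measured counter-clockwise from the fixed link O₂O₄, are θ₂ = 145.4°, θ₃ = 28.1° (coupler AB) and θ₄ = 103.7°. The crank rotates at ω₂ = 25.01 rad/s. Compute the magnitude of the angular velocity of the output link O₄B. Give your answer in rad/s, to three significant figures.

11.1

ω₂ = 25.01 rad/s
Differentiating the loop-closure r₂e^{iθ₂}+r₃e^{iθ₃}=r₁+r₄e^{iθ₄} gives r₂ω₂e^{iθ₂}+r₃ω₃e^{iθ₃}=r₄ω₄e^{iθ₄}.
Eliminating the other unknown: ω₄ = r₂ω₂ sin(θ₂−θ₃) / [r₄ sin(θ₄−θ₃)].
Numerator sine = +0.88862; denominator sine = +0.96858.
Result = 0.0996·25.01·(+0.88862) / (0.2059·(+0.96858)) = +11.099 rad/s; magnitude 11.099 rad/s.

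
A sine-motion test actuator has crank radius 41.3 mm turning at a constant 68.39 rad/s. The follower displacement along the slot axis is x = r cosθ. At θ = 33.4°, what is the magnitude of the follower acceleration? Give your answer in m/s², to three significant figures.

ω = 68.39 rad/s
x = r cosθ ⇒ ẍ = −rω² cosθ (ω constant).
|a| = rω²|cosθ| = 0.0413·(68.39)²·|cos 33.4°| = 161.27 m/s².

161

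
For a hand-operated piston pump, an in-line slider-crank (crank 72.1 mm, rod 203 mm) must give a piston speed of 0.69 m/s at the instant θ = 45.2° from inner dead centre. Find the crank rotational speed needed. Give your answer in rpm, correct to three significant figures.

For an in-line slider-crank, |v_piston| = rω|sinθ|·[1 + r cosθ/√(L² − r² sin²θ)].
With r = 0.0721 m, L = 0.203 m, θ = 45.2°: the bracketed kinematic factor |dx/dθ| = 0.064391 m.
ω = v/|dx/dθ| = 0.69/0.064391 = 10.716 rad/s.
N = 60ω/(2π) = 102.33 rpm.

102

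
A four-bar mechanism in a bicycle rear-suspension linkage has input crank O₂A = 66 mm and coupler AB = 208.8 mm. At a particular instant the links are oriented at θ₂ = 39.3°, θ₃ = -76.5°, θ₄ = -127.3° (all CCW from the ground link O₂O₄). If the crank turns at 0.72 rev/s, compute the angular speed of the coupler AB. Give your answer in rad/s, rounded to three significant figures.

0.428

ω₂ = 4.524 rad/s (from 0.72 rev/s).
Differentiating the loop-closure r₂e^{iθ₂}+r₃e^{iθ₃}=r₁+r₄e^{iθ₄} gives r₂ω₂e^{iθ₂}+r₃ω₃e^{iθ₃}=r₄ω₄e^{iθ₄}.
Eliminating the other unknown: ω₃ = r₂ω₂ sin(θ₄−θ₂) / [r₃ sin(θ₃−θ₄)].
Numerator sine = -0.23175; denominator sine = +0.77494.
Result = 0.066·4.524·(-0.23175) / (0.2088·(+0.77494)) = -0.42763 rad/s; magnitude 0.42763 rad/s.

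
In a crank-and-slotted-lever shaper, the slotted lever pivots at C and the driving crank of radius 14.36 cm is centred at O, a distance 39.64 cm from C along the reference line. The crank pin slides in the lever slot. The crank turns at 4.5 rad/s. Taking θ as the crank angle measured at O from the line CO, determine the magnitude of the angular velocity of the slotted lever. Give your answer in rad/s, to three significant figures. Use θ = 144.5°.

1.36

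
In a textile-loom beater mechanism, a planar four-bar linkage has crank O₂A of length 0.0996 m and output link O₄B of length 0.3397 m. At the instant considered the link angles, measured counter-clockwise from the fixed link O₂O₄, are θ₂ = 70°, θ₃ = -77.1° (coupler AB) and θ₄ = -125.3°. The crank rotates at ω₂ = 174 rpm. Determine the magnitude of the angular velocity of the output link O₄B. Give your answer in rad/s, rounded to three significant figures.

ω₂ = 18.22 rad/s (from 174 rpm).
Differentiating the loop-closure r₂e^{iθ₂}+r₃e^{iθ₃}=r₁+r₄e^{iθ₄} gives r₂ω₂e^{iθ₂}+r₃ω₃e^{iθ₃}=r₄ω₄e^{iθ₄}.
Eliminating the other unknown: ω₄ = r₂ω₂ sin(θ₂−θ₃) / [r₄ sin(θ₄−θ₃)].
Numerator sine = +0.54317; denominator sine = -0.74548.
Result = 0.0996·18.22·(+0.54317) / (0.3397·(-0.74548)) = -3.8927 rad/s; magnitude 3.8927 rad/s.

3.89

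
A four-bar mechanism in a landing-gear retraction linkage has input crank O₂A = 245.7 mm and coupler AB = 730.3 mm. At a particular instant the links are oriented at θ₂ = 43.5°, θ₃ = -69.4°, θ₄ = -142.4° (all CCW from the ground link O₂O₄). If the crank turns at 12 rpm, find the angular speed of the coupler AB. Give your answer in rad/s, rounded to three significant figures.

ω₂ = 1.257 rad/s (from 12 rpm).
Differentiating the loop-closure r₂e^{iθ₂}+r₃e^{iθ₃}=r₁+r₄e^{iθ₄} gives r₂ω₂e^{iθ₂}+r₃ω₃e^{iθ₃}=r₄ω₄e^{iθ₄}.
Eliminating the other unknown: ω₃ = r₂ω₂ sin(θ₄−θ₂) / [r₃ sin(θ₃−θ₄)].
Numerator sine = +0.10279; denominator sine = +0.95630.
Result = 0.2457·1.257·(+0.10279) / (0.7303·(+0.95630)) = +0.045444 rad/s; magnitude 0.045444 rad/s.

0.0454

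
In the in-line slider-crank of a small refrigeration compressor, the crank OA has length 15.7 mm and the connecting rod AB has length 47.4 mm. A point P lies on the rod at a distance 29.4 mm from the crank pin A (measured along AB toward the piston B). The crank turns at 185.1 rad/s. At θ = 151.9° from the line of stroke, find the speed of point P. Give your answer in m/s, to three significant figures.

ω = 185.1 rad/s.  Crank-pin speed |V_A| = rω = 2.9061 m/s, perpendicular to OA.
Rod angle: sinφ = −(r/L) sinθ ⇒ φ = -8.975°; ω_rod = −rω cosθ/√(L²−r²sin²θ) = +54.753 rad/s.
V_P = V_A + ω_rod × AP, with AP = 0.0294 m along the rod.
Components: V_Px = −rω sinθ − a·ω_rod·sinφ = -1.1177 m/s;  V_Py = rω cosθ + a·ω_rod·cosφ = -0.97349 m/s.
|V_P| = √(V_Px² + V_Py²) = 1.4822 m/s.

1.48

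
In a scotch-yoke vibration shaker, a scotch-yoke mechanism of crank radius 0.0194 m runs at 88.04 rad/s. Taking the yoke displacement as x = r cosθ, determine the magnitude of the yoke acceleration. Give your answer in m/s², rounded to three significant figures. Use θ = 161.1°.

142

ω = 88.04 rad/s
x = r cosθ ⇒ ẍ = −rω² cosθ (ω constant).
|a| = rω²|cosθ| = 0.0194·(88.04)²·|cos 161.1°| = 142.26 m/s².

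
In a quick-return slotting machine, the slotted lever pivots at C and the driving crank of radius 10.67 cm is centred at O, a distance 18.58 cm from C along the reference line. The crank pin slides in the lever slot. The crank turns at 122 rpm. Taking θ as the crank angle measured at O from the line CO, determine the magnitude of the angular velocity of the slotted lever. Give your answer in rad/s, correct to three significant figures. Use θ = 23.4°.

ω = 12.78 rad/s (from 122 rpm).
Crank pin A relative to C: A = (d + r cosθ, r sinθ); lever angle φ = atan2(r sinθ, d + r cosθ).
Differentiating tanφ: φ̇ = rω(d cosθ + r)/(d² + r² + 2dr cosθ).
d² + r² + 2dr cosθ = |CA|² = 0.0822952 m²;  d cosθ + r = +0.27722 m.
|ω_lever| = |0.1067·12.78·+0.27722| / 0.0822952 = 4.592 rad/s.

4.59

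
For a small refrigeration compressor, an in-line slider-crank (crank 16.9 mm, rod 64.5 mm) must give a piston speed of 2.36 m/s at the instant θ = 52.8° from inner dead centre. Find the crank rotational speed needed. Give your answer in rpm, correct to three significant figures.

1440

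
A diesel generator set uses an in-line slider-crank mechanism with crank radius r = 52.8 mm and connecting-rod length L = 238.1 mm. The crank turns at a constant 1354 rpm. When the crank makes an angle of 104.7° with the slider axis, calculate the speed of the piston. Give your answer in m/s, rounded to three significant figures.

ω = 2π·1354/60 = 141.8 rad/s
For an in-line slider-crank, x = r cosθ + √(L² − r² sin²θ), so v = −rω sinθ·[1 + r cosθ/√(L² − r² sin²θ)].
With r = 0.0528 m, L = 0.2381 m, θ = 104.7°: √(L² − r² sin²θ) = 0.23256 m.
v = −0.0528·141.8·0.96727·[1 + 0.0528·-0.25376/0.23256] = -6.8243 m/s.
|v| = 6.8243 m/s.

6.82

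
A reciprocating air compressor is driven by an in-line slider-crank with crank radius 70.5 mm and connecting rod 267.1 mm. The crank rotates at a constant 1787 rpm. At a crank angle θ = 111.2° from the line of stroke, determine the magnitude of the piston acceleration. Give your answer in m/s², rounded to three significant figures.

1380

ω = 2π·1787/60 = 187.1 rad/s
x(θ) = r cosθ + √(L² − r² sin²θ); with ω constant, a = ω²·d²x/dθ².
d²x/dθ² = −r cosθ − r²(cos2θ)/√u − r⁴ sin²2θ/(4u^{3/2}),  u = L² − r² sin²θ = 0.0670221 m².
Substituting r = 0.0705 m, L = 0.2671 m, θ = 111.2°: d²x/dθ² = +0.03951 m.
a = ω²·d²x/dθ² = (187.1)²·(+0.03951) = +1383.6 m/s²;  |a| = 1383.6 m/s².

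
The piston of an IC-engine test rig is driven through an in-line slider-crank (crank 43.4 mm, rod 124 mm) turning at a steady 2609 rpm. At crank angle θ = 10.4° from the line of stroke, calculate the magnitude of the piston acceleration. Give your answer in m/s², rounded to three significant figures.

ω = 2π·2609/60 = 273.2 rad/s
x(θ) = r cosθ + √(L² − r² sin²θ); with ω constant, a = ω²·d²x/dθ².
d²x/dθ² = −r cosθ − r²(cos2θ)/√u − r⁴ sin²2θ/(4u^{3/2}),  u = L² − r² sin²θ = 0.0153146 m².
Substituting r = 0.0434 m, L = 0.124 m, θ = 10.4°: d²x/dθ² = -0.056974 m.
a = ω²·d²x/dθ² = (273.2)²·(-0.056974) = -4252.9 m/s²;  |a| = 4252.9 m/s².

4250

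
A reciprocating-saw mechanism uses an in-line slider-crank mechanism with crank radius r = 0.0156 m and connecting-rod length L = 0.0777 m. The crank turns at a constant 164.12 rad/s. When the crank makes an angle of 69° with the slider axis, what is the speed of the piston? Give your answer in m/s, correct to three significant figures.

2.57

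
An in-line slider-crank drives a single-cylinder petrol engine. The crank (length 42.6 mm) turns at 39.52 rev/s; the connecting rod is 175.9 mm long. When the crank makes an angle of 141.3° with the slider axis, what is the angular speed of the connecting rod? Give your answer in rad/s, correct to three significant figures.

47.5

ω = 248.3 rad/s (converted from 39.52 rev/s).
The rod makes angle φ with the slider axis where L sinφ = r sinθ; differentiating, L cosφ·φ̇ = r ω cosθ.
L cosφ = √(L² − r² sin²θ) = 0.17387 m.
|ω_rod| = r ω |cosθ| / √(L² − r² sin²θ) = 0.0426·248.3·0.78043/0.17387 = 47.48 rad/s.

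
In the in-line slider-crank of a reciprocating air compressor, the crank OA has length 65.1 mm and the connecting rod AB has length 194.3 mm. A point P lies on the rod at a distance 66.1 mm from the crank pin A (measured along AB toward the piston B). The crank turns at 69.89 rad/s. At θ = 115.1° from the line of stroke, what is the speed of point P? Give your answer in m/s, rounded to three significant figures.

4.11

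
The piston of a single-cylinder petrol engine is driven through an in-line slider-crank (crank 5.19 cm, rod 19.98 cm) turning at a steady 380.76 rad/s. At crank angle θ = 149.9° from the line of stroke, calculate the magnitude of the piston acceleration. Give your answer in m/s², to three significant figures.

5500

ω = 380.8 rad/s
x(θ) = r cosθ + √(L² − r² sin²θ); with ω constant, a = ω²·d²x/dθ².
d²x/dθ² = −r cosθ − r²(cos2θ)/√u − r⁴ sin²2θ/(4u^{3/2}),  u = L² − r² sin²θ = 0.0392426 m².
Substituting r = 0.0519 m, L = 0.1998 m, θ = 149.9°: d²x/dθ² = +0.037968 m.
a = ω²·d²x/dθ² = (380.8)²·(+0.037968) = +5504.5 m/s²;  |a| = 5504.5 m/s².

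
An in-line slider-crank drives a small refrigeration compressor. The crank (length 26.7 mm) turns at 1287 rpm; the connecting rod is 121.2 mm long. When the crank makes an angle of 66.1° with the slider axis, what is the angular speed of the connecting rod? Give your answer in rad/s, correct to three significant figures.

12.3

ω = 134.8 rad/s (converted from 1287 rpm).
The rod makes angle φ with the slider axis where L sinφ = r sinθ; differentiating, L cosφ·φ̇ = r ω cosθ.
L cosφ = √(L² − r² sin²θ) = 0.11872 m.
|ω_rod| = r ω |cosθ| / √(L² − r² sin²θ) = 0.0267·134.8·0.40514/0.11872 = 12.28 rad/s.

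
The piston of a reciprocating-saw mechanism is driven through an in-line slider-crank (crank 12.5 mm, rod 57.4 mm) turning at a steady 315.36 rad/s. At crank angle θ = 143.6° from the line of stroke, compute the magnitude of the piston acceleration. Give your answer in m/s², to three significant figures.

ω = 315.4 rad/s
x(θ) = r cosθ + √(L² − r² sin²θ); with ω constant, a = ω²·d²x/dθ².
d²x/dθ² = −r cosθ − r²(cos2θ)/√u − r⁴ sin²2θ/(4u^{3/2}),  u = L² − r² sin²θ = 0.00323974 m².
Substituting r = 0.0125 m, L = 0.0574 m, θ = 143.6°: d²x/dθ² = +0.0092192 m.
a = ω²·d²x/dθ² = (315.4)²·(+0.0092192) = +916.87 m/s²;  |a| = 916.87 m/s².

917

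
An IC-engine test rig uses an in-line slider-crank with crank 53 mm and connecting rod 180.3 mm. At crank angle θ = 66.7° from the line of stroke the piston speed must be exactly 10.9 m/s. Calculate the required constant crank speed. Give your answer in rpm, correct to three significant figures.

1910

For an in-line slider-crank, |v_piston| = rω|sinθ|·[1 + r cosθ/√(L² − r² sin²θ)].
With r = 0.053 m, L = 0.1803 m, θ = 66.7°: the bracketed kinematic factor |dx/dθ| = 0.054556 m.
ω = v/|dx/dθ| = 10.9/0.054556 = 199.8 rad/s.
N = 60ω/(2π) = 1907.9 rpm.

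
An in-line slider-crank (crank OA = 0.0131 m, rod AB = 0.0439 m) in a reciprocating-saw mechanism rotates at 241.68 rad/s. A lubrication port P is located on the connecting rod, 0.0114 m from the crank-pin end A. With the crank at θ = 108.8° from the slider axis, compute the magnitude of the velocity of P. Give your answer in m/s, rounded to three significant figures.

ω = 241.7 rad/s.  Crank-pin speed |V_A| = rω = 3.166 m/s, perpendicular to OA.
Rod angle: sinφ = −(r/L) sinθ ⇒ φ = -16.409°; ω_rod = −rω cosθ/√(L²−r²sin²θ) = +24.228 rad/s.
V_P = V_A + ω_rod × AP, with AP = 0.0114 m along the rod.
Components: V_Px = −rω sinθ − a·ω_rod·sinφ = -2.9191 m/s;  V_Py = rω cosθ + a·ω_rod·cosφ = -0.75534 m/s.
|V_P| = √(V_Px² + V_Py²) = 3.0152 m/s.

3.02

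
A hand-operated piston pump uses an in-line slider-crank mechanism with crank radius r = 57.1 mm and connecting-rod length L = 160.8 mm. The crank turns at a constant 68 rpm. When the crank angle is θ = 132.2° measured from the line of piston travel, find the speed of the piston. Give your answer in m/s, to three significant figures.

ω = 2π·68/60 = 7.121 rad/s
For an in-line slider-crank, x = r cosθ + √(L² − r² sin²θ), so v = −rω sinθ·[1 + r cosθ/√(L² − r² sin²θ)].
With r = 0.0571 m, L = 0.1608 m, θ = 132.2°: √(L² − r² sin²θ) = 0.15514 m.
v = −0.0571·7.121·0.74080·[1 + 0.0571·-0.67172/0.15514] = -0.22674 m/s.
|v| = 0.22674 m/s.

0.227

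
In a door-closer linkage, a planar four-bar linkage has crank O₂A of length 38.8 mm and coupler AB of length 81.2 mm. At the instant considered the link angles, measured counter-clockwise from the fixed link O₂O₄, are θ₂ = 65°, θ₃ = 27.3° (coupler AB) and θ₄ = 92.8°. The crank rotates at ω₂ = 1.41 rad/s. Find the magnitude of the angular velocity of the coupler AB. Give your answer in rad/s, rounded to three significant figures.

ω₂ = 1.41 rad/s
Differentiating the loop-closure r₂e^{iθ₂}+r₃e^{iθ₃}=r₁+r₄e^{iθ₄} gives r₂ω₂e^{iθ₂}+r₃ω₃e^{iθ₃}=r₄ω₄e^{iθ₄}.
Eliminating the other unknown: ω₃ = r₂ω₂ sin(θ₄−θ₂) / [r₃ sin(θ₃−θ₄)].
Numerator sine = +0.46639; denominator sine = -0.90996.
Result = 0.0388·1.41·(+0.46639) / (0.0812·(-0.90996)) = -0.34532 rad/s; magnitude 0.34532 rad/s.

0.345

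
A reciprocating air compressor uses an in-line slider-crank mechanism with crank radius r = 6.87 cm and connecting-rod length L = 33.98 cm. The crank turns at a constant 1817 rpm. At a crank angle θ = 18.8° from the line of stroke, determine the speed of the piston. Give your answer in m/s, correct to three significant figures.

ω = 2π·1817/60 = 190.3 rad/s
For an in-line slider-crank, x = r cosθ + √(L² − r² sin²θ), so v = −rω sinθ·[1 + r cosθ/√(L² − r² sin²θ)].
With r = 0.0687 m, L = 0.3398 m, θ = 18.8°: √(L² − r² sin²θ) = 0.33908 m.
v = −0.0687·190.3·0.32227·[1 + 0.0687·0.94665/0.33908] = -5.0206 m/s.
|v| = 5.0206 m/s.

5.02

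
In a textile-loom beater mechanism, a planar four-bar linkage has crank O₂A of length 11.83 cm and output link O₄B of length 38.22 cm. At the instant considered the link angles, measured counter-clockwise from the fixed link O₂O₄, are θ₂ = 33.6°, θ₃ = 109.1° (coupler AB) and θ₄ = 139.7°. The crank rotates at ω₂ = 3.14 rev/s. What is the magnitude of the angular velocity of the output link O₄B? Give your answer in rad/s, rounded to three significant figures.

11.6

ω₂ = 19.73 rad/s (from 3.14 rev/s).
Differentiating the loop-closure r₂e^{iθ₂}+r₃e^{iθ₃}=r₁+r₄e^{iθ₄} gives r₂ω₂e^{iθ₂}+r₃ω₃e^{iθ₃}=r₄ω₄e^{iθ₄}.
Eliminating the other unknown: ω₄ = r₂ω₂ sin(θ₂−θ₃) / [r₄ sin(θ₄−θ₃)].
Numerator sine = -0.96815; denominator sine = +0.50904.
Result = 0.1183·19.73·(-0.96815) / (0.3822·(+0.50904)) = -11.614 rad/s; magnitude 11.614 rad/s.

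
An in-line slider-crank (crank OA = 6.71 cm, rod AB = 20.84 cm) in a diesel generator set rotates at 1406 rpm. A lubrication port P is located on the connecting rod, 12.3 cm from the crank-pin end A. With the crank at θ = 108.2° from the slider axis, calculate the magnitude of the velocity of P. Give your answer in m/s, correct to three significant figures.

8.89

ω = 147.2 rad/s.  Crank-pin speed |V_A| = rω = 9.8795 m/s, perpendicular to OA.
Rod angle: sinφ = −(r/L) sinθ ⇒ φ = -17.810°; ω_rod = −rω cosθ/√(L²−r²sin²θ) = +15.552 rad/s.
V_P = V_A + ω_rod × AP, with AP = 0.123 m along the rod.
Components: V_Px = −rω sinθ − a·ω_rod·sinφ = -8.8002 m/s;  V_Py = rω cosθ + a·ω_rod·cosφ = -1.2645 m/s.
|V_P| = √(V_Px² + V_Py²) = 8.8906 m/s.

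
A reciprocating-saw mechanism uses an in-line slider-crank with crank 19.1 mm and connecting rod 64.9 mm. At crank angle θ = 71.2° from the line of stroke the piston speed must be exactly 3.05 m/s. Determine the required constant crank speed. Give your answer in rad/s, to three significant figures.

154

For an in-line slider-crank, |v_piston| = rω|sinθ|·[1 + r cosθ/√(L² − r² sin²θ)].
With r = 0.0191 m, L = 0.0649 m, θ = 71.2°: the bracketed kinematic factor |dx/dθ| = 0.019867 m.
ω = v/|dx/dθ| = 3.05/0.019867 = 153.52 rad/s.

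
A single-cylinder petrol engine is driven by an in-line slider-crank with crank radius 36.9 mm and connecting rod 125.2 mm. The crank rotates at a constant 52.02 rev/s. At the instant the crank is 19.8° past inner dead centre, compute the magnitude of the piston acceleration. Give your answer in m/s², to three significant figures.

ω = 2π·52 = 326.9 rad/s
x(θ) = r cosθ + √(L² − r² sin²θ); with ω constant, a = ω²·d²x/dθ².
d²x/dθ² = −r cosθ − r²(cos2θ)/√u − r⁴ sin²2θ/(4u^{3/2}),  u = L² − r² sin²θ = 0.0155188 m².
Substituting r = 0.0369 m, L = 0.1252 m, θ = 19.8°: d²x/dθ² = -0.043238 m.
a = ω²·d²x/dθ² = (326.9)²·(-0.043238) = -4619.2 m/s²;  |a| = 4619.2 m/s².

4620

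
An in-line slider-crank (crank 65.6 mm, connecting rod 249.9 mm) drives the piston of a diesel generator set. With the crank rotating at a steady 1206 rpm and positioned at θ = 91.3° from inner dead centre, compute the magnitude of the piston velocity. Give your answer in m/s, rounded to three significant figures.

8.23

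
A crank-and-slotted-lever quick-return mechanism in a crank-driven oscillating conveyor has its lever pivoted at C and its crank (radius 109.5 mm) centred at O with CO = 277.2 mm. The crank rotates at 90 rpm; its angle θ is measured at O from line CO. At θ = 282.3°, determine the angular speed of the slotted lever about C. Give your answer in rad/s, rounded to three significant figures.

1.71

ω = 9.425 rad/s (from 90 rpm).
Crank pin A relative to C: A = (d + r cosθ, r sinθ); lever angle φ = atan2(r sinθ, d + r cosθ).
Differentiating tanφ: φ̇ = rω(d cosθ + r)/(d² + r² + 2dr cosθ).
d² + r² + 2dr cosθ = |CA|² = 0.101762 m²;  d cosθ + r = +0.16855 m.
|ω_lever| = |0.1095·9.425·+0.16855| / 0.101762 = 1.7094 rad/s.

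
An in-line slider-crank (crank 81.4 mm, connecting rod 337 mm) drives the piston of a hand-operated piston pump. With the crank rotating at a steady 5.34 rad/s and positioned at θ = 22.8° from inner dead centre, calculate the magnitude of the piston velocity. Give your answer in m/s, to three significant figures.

0.206

ω = 5.34 rad/s
For an in-line slider-crank, x = r cosθ + √(L² − r² sin²θ), so v = −rω sinθ·[1 + r cosθ/√(L² − r² sin²θ)].
With r = 0.0814 m, L = 0.337 m, θ = 22.8°: √(L² − r² sin²θ) = 0.33552 m.
v = −0.0814·5.34·0.38752·[1 + 0.0814·0.92186/0.33552] = -0.20612 m/s.
|v| = 0.20612 m/s.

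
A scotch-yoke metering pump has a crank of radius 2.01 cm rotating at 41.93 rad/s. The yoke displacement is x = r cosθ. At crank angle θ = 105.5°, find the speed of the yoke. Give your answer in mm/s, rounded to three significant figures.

812

ω = 41.93 rad/s
x = r cosθ ⇒ ẋ = −rω sinθ.
|v| = rω|sinθ| = 0.0201·41.93·|sin 105.5°| = 0.81214 m/s = 812.14 mm/s.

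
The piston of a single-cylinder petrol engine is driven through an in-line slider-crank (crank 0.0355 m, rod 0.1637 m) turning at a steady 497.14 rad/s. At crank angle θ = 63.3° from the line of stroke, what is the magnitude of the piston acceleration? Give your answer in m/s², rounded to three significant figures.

2800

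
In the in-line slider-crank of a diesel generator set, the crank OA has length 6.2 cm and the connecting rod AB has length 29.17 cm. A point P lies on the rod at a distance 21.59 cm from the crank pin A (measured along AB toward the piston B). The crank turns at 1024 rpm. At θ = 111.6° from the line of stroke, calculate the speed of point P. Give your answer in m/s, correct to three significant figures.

ω = 107.2 rad/s.  Crank-pin speed |V_A| = rω = 6.6484 m/s, perpendicular to OA.
Rod angle: sinφ = −(r/L) sinθ ⇒ φ = -11.398°; ω_rod = −rω cosθ/√(L²−r²sin²θ) = +8.5591 rad/s.
V_P = V_A + ω_rod × AP, with AP = 0.2159 m along the rod.
Components: V_Px = −rω sinθ − a·ω_rod·sinφ = -5.8164 m/s;  V_Py = rω cosθ + a·ω_rod·cosφ = -0.63599 m/s.
|V_P| = √(V_Px² + V_Py²) = 5.8511 m/s.

5.85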